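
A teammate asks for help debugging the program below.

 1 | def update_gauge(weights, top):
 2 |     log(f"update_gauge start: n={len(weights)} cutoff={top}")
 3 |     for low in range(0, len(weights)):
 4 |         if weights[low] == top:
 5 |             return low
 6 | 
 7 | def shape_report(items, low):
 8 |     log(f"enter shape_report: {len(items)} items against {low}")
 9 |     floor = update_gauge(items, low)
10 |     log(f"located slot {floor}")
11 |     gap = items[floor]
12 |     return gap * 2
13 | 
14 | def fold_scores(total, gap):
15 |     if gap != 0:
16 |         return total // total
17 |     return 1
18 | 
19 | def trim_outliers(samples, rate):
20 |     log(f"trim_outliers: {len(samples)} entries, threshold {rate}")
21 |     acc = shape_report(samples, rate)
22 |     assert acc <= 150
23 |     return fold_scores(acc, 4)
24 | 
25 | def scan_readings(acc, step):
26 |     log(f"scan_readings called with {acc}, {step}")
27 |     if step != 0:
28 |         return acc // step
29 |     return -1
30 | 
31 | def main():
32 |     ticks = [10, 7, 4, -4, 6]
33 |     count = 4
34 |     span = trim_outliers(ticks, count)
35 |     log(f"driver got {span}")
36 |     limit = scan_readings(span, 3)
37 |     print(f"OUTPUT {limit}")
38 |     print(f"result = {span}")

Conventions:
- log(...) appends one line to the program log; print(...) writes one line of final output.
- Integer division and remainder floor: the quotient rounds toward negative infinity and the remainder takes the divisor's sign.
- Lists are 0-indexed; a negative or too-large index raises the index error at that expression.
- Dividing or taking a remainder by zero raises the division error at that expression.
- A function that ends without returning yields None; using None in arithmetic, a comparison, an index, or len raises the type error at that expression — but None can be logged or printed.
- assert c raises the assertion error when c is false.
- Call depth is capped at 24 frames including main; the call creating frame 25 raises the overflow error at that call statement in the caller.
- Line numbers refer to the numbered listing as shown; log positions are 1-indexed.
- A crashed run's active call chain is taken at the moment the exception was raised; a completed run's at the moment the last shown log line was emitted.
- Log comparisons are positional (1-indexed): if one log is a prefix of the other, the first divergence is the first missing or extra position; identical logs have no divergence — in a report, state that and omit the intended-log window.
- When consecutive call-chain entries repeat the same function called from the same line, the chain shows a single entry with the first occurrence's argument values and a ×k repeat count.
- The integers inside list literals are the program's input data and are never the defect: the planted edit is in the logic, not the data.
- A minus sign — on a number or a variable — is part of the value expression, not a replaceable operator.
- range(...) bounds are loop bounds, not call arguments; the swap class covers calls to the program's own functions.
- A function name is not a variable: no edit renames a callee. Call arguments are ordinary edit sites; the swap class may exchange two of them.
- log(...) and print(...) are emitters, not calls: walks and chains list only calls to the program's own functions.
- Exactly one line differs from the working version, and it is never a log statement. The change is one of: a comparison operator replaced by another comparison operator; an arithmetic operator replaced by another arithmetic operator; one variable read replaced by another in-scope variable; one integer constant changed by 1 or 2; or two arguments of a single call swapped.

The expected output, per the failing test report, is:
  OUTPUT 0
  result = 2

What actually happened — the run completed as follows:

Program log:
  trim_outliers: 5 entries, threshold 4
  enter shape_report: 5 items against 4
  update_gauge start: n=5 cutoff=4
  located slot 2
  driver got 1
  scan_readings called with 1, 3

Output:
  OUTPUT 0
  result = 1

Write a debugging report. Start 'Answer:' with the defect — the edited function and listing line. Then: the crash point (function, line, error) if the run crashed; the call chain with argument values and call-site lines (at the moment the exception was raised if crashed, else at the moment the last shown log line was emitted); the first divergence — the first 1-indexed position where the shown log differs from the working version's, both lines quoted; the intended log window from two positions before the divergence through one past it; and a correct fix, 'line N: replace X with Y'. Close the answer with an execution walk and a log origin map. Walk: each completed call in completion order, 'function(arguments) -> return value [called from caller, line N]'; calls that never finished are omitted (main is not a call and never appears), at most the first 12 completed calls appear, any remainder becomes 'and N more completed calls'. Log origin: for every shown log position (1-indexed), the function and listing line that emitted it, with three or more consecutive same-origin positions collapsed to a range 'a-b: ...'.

Answer: the defect is in fold_scores at line 16.
Key observation: The log first diverges at position 5: the faulty run prints 'driver got 1' where the working version prints 'driver got 2'.
Call chain: main -> scan_readings(1, 3) (called at line 36).
First divergence: position 5 — shown 'driver got 1', intended 'driver got 2'.
Intended log window:
  3: update_gauge start: n=5 cutoff=4
  4: located slot 2
  5: driver got 2
  6: scan_readings called with 2, 3
Execution walk:
  update_gauge([10, 7, 4, -4, 6], 4) -> 2  [called from shape_report, line 9]
  shape_report([10, 7, 4, -4, 6], 4) -> 8  [called from trim_outliers, line 21]
  fold_scores(8, 4) -> 1  [called from trim_outliers, line 23]
  trim_outliers([10, 7, 4, -4, 6], 4) -> 1  [called from main, line 34]
  scan_readings(1, 3) -> 0  [called from main, line 36]
Origin of each log line:
  1 — trim_outliers, line 20
  2 — shape_report, line 8
  3 — update_gauge, line 2
  4 — shape_report, line 10
  5 — main, line 35
  6 — scan_readings, line 26
A correct fix: line 16: replace `total // total` with `total // gap`.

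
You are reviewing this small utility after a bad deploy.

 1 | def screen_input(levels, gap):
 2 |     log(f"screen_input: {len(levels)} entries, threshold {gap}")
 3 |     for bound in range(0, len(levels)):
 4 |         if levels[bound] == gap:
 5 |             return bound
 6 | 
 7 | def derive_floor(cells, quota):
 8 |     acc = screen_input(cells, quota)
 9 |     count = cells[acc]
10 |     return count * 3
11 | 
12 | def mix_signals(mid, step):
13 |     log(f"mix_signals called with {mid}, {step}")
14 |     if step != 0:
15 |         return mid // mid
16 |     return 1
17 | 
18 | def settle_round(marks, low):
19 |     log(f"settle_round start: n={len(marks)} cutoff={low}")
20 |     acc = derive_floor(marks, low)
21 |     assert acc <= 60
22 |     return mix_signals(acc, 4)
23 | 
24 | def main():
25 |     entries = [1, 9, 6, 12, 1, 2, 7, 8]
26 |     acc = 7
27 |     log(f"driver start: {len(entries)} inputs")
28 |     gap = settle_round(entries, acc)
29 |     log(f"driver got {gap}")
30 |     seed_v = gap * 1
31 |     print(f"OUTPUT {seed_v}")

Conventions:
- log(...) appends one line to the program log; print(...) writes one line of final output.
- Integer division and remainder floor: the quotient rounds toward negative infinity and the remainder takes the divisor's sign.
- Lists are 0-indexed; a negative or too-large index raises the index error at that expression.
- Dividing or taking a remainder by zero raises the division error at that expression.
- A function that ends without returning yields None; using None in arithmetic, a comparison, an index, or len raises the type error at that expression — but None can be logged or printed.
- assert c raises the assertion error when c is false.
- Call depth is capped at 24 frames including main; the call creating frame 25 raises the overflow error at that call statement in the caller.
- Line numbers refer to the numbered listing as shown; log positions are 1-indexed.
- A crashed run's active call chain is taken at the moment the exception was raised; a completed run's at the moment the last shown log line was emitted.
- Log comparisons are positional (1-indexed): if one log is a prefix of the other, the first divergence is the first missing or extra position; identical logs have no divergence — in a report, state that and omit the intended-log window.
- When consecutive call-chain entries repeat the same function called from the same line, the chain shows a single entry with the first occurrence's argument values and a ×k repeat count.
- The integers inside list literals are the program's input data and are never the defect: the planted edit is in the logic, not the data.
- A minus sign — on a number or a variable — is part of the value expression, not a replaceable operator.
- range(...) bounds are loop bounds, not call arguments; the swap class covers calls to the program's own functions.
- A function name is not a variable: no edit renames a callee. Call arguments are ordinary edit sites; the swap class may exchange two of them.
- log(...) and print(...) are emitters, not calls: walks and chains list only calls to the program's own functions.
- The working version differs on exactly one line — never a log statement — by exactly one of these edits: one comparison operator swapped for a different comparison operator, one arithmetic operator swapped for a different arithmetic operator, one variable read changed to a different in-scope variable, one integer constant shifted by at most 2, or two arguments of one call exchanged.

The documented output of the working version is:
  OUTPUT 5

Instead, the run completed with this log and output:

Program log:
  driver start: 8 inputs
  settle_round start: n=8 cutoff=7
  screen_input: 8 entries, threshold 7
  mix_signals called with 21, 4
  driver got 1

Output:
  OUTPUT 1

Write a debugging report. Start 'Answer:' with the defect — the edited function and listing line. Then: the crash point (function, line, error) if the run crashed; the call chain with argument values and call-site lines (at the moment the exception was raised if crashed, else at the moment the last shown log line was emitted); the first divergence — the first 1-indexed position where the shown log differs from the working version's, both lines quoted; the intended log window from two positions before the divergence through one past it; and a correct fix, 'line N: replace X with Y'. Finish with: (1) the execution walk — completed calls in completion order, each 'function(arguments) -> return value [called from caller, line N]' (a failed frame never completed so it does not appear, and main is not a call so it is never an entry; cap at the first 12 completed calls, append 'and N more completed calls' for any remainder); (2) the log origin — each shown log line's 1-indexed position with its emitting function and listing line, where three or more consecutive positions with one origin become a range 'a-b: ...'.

Answer: the defect is in mix_signals at line 15.
Key fact: The log first diverges at position 5: the faulty run prints 'driver got 1' where the working version prints 'driver got 5'.
Call chain: main.
First divergence: position 5 — shown 'driver got 1', intended 'driver got 5'.
Intended log window:
  3: screen_input: 8 entries, threshold 7
  4: mix_signals called with 21, 4
  5: driver got 5
Execution walk:
  screen_input([1, 9, 6, 12, 1, 2, 7, 8], 7) -> 6  [called from derive_floor, line 8]
  derive_floor([1, 9, 6, 12, 1, 2, 7, 8], 7) -> 21  [called from settle_round, line 20]
  mix_signals(21, 4) -> 1  [called from settle_round, line 22]
  settle_round([1, 9, 6, 12, 1, 2, 7, 8], 7) -> 1  [called from main, line 28]
Log origins:
  1: emitted by main (line 27)
  2: emitted by settle_round (line 19)
  3: emitted by screen_input (line 2)
  4: emitted by mix_signals (line 13)
  5: emitted by main (line 29)
A correct fix: line 15: replace `mid // mid` with `mid // step`.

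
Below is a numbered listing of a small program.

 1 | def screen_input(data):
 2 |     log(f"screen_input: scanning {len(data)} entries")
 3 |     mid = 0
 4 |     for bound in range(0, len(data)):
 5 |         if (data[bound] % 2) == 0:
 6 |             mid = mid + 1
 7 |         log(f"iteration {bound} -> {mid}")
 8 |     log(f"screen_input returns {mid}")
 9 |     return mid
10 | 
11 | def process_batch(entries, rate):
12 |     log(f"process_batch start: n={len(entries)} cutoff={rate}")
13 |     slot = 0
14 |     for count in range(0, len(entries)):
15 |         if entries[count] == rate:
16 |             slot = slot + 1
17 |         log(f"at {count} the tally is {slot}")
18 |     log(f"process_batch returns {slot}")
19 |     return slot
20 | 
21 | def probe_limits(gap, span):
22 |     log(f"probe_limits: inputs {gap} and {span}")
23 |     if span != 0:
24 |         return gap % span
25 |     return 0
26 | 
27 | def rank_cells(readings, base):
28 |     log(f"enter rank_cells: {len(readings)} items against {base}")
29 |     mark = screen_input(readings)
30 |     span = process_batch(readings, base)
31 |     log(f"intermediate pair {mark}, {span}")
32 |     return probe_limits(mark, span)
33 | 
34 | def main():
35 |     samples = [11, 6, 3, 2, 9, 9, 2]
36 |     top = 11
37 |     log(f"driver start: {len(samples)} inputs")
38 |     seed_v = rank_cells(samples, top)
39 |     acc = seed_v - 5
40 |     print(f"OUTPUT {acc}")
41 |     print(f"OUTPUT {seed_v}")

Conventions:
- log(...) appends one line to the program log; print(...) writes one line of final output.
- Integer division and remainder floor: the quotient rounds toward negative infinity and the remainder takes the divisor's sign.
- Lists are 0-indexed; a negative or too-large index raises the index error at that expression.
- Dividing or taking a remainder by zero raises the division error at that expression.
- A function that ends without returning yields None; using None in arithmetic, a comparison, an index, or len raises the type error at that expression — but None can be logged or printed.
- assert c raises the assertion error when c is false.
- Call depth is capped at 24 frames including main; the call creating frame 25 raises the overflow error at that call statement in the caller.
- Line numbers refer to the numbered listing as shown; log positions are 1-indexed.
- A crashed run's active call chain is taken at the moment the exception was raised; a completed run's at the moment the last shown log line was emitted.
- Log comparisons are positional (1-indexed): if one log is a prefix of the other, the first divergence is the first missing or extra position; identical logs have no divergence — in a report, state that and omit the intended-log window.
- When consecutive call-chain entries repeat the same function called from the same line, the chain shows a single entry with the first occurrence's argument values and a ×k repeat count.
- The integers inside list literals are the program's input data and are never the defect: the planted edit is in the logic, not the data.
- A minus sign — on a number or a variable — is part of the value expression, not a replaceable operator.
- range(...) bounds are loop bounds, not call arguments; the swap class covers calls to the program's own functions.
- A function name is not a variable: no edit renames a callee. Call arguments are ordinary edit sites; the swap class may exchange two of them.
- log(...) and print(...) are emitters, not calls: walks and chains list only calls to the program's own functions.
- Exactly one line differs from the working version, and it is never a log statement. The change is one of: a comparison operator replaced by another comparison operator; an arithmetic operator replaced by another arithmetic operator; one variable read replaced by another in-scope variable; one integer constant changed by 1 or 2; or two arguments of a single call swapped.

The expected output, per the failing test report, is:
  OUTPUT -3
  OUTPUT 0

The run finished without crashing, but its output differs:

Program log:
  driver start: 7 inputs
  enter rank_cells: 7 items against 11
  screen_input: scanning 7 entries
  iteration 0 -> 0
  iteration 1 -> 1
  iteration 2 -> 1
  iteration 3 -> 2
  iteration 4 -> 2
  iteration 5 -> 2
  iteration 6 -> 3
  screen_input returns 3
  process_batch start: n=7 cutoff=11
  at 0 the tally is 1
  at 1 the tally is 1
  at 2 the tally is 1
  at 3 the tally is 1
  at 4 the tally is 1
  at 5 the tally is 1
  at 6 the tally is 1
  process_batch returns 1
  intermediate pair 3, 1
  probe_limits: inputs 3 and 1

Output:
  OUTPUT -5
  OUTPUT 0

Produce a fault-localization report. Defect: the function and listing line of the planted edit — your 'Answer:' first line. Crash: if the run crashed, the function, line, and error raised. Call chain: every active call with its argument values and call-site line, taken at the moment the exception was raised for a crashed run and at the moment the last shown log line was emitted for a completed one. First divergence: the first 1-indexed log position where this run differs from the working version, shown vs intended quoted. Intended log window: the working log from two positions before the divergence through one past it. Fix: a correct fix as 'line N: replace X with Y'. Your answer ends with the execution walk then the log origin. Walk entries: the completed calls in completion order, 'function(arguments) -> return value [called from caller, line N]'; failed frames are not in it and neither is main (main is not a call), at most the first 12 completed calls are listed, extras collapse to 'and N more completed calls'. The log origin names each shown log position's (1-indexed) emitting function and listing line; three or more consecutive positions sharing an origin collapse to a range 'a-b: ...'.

Answer: the defect is in main at line 39.
The tell: No log line changed; the fault shows up purely in the output.
Call chain: main -> rank_cells([11, 6, 3, 2, 9, 9, 2], 11) (called at line 38) -> probe_limits(3, 1) (called at line 32).
First divergence: none (the log streams are identical).
Execution walk:
  screen_input([11, 6, 3, 2, 9, 9, 2]) -> 3  [called from rank_cells, line 29]
  process_batch([11, 6, 3, 2, 9, 9, 2], 11) -> 1  [called from rank_cells, line 30]
  probe_limits(3, 1) -> 0  [called from rank_cells, line 32]
  rank_cells([11, 6, 3, 2, 9, 9, 2], 11) -> 0  [called from main, line 38]
Origin of each log line:
  1: emitted by main (line 37)
  2: emitted by rank_cells (line 28)
  3: emitted by screen_input (line 2)
  4-10: emitted by screen_input (line 7)
  11: emitted by screen_input (line 8)
  12: emitted by process_batch (line 12)
  13-19: emitted by process_batch (line 17)
  20: emitted by process_batch (line 18)
  21: emitted by rank_cells (line 31)
  22: emitted by probe_limits (line 22)
A correct fix: line 39: replace `5` with `3`.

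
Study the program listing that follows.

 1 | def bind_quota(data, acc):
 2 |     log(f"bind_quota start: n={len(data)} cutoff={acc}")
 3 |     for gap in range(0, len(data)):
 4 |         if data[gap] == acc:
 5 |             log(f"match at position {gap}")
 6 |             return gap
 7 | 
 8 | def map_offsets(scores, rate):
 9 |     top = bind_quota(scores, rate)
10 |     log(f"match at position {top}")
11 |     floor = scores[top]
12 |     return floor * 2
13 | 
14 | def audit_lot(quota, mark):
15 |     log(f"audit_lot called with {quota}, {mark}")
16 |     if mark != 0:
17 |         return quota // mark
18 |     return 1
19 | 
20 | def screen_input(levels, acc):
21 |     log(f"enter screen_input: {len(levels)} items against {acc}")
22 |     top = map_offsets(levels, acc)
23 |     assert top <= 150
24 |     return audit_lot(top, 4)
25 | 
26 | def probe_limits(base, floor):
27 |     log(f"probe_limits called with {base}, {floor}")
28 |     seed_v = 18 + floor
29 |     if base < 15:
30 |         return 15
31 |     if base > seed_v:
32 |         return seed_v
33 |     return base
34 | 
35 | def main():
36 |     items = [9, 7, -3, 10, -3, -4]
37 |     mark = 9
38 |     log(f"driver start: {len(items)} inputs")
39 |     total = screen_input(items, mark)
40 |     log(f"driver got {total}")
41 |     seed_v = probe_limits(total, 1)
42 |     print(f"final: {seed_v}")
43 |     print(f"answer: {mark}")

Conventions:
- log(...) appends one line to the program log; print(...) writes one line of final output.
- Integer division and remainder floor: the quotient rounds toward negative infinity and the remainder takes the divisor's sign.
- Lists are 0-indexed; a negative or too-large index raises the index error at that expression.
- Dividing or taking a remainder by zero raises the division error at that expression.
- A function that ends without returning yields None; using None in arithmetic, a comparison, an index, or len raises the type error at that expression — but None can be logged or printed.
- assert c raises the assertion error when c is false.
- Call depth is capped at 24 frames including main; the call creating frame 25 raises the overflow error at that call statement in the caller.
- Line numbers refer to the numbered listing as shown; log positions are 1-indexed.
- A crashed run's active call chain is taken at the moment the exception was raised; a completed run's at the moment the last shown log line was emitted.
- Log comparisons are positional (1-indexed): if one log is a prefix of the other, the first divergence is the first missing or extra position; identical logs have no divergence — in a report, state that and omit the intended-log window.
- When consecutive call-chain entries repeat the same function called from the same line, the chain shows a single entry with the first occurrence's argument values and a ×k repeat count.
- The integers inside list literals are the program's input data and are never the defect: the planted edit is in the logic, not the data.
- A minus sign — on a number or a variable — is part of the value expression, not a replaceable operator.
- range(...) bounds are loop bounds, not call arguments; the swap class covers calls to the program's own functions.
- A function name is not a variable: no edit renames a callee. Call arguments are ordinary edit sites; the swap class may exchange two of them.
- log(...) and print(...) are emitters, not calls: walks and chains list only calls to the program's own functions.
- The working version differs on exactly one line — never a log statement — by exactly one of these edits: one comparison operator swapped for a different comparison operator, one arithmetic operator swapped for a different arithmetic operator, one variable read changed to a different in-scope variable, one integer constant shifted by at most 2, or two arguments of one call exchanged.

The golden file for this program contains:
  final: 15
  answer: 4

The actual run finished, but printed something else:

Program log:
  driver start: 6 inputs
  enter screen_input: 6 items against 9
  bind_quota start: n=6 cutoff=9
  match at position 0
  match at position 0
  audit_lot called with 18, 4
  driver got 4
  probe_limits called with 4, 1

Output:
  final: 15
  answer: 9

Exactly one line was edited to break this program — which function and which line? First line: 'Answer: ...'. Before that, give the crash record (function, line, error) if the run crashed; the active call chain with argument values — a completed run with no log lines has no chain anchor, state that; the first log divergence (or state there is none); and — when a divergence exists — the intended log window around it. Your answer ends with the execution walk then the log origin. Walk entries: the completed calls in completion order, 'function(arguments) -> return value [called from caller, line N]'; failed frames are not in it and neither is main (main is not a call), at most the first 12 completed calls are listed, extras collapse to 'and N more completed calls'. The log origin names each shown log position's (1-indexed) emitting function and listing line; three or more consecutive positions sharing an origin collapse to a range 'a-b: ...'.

Answer: the defect is in main at line 43.
The tell: The logs agree in full; only the final output differs.
Call chain: main -> probe_limits(4, 1) (called at line 41).
First divergence: none — the logs agree in full.
Execution walk:
  bind_quota([9, 7, -3, 10, -3, -4], 9) -> 0  [called from map_offsets, line 9]
  map_offsets([9, 7, -3, 10, -3, -4], 9) -> 18  [called from screen_input, line 22]
  audit_lot(18, 4) -> 4  [called from screen_input, line 24]
  screen_input([9, 7, -3, 10, -3, -4], 9) -> 4  [called from main, line 39]
  probe_limits(4, 1) -> 15  [called from main, line 41]
Log origin:
  1: emitted by main (line 38)
  2: emitted by screen_input (line 21)
  3: emitted by bind_quota (line 2)
  4: emitted by bind_quota (line 5)
  5: emitted by map_offsets (line 10)
  6: emitted by audit_lot (line 15)
  7: emitted by main (line 40)
  8: emitted by probe_limits (line 27)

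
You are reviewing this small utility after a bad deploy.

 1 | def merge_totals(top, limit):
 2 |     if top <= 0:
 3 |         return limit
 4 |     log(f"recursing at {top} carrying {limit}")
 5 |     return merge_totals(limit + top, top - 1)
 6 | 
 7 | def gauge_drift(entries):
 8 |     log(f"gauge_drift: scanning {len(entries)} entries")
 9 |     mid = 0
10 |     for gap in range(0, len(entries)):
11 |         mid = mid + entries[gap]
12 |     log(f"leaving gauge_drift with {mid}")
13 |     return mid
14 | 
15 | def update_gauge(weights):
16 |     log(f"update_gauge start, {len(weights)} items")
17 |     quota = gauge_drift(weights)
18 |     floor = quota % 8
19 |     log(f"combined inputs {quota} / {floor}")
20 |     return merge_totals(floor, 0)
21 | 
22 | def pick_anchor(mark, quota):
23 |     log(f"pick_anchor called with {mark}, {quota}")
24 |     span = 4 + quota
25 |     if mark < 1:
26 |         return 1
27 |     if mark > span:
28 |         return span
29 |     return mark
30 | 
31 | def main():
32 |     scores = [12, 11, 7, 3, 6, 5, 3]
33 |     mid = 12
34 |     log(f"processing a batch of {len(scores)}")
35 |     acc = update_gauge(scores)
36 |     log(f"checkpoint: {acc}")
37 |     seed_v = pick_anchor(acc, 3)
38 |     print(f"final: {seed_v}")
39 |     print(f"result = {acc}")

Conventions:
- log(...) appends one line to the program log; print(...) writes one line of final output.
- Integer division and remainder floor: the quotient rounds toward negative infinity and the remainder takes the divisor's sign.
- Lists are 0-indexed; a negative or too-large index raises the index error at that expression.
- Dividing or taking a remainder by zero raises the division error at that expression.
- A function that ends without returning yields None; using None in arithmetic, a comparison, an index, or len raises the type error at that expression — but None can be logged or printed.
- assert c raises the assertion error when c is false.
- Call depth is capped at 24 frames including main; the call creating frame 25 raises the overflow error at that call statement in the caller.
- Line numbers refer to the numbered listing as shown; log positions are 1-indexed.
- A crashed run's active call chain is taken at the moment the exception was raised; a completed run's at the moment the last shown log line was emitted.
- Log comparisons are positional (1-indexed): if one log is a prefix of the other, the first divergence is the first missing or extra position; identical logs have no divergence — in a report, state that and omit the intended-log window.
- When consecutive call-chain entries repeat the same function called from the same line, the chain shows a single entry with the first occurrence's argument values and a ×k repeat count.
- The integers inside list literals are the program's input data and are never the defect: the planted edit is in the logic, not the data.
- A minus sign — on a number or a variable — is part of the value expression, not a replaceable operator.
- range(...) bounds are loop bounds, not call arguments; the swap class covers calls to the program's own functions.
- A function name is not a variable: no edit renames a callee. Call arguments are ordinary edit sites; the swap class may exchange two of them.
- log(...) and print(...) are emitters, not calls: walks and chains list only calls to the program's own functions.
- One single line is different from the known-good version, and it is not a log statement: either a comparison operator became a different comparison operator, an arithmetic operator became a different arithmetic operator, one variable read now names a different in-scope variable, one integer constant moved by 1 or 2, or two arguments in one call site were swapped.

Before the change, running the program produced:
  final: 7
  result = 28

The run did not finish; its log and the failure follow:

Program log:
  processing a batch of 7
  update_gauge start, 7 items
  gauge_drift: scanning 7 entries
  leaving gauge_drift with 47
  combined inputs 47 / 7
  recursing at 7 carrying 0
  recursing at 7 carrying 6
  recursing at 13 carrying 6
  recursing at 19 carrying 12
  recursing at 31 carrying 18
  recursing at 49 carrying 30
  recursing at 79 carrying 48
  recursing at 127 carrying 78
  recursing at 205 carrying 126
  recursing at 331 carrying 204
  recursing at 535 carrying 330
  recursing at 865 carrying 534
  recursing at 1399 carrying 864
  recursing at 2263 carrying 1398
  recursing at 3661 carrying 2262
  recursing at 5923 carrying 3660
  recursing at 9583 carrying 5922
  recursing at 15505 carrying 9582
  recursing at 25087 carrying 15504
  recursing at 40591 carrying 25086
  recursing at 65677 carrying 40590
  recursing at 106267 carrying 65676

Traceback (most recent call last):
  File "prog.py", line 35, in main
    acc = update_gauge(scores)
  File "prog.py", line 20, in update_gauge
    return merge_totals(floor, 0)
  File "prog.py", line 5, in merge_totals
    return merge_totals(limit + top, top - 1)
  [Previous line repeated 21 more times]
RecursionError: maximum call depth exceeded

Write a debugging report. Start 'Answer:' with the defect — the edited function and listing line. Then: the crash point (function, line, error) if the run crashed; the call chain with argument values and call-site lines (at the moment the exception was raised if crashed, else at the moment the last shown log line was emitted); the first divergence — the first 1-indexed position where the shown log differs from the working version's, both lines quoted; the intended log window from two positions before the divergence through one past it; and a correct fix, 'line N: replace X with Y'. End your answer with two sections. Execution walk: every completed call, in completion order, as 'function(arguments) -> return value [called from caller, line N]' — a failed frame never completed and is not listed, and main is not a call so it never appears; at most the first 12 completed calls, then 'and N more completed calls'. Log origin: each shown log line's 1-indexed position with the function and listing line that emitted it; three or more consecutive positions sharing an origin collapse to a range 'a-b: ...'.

Answer: the defect is in merge_totals at line 5.
Key fact: Everything matches until log position 7, which reads 'recursing at 7 carrying 6' in place of 'recursing at 6 carrying 7'.
Crash: merge_totals, line 5, RecursionError.
Call chain: main -> update_gauge([12, 11, 7, 3, 6, 5, 3]) (called at line 35) -> merge_totals(7, 0) (called at line 20) -> merge_totals(7, 6) (called at line 5) ×21.
First divergence: position 7 — shown 'recursing at 7 carrying 6', intended 'recursing at 6 carrying 7'.
Intended log window:
  5: combined inputs 47 / 7
  6: recursing at 7 carrying 0
  7: recursing at 6 carrying 7
  8: recursing at 5 carrying 13
Execution walk:
  gauge_drift([12, 11, 7, 3, 6, 5, 3]) -> 47  [called from update_gauge, line 17]
Log origins:
  1 — main, line 34
  2 — update_gauge, line 16
  3 — gauge_drift, line 8
  4 — gauge_drift, line 12
  5 — update_gauge, line 19
  6-27 — merge_totals, line 4
A correct fix: line 5: replace `merge_totals(limit + top, top - 1)` with `merge_totals(top - 1, limit + top)`.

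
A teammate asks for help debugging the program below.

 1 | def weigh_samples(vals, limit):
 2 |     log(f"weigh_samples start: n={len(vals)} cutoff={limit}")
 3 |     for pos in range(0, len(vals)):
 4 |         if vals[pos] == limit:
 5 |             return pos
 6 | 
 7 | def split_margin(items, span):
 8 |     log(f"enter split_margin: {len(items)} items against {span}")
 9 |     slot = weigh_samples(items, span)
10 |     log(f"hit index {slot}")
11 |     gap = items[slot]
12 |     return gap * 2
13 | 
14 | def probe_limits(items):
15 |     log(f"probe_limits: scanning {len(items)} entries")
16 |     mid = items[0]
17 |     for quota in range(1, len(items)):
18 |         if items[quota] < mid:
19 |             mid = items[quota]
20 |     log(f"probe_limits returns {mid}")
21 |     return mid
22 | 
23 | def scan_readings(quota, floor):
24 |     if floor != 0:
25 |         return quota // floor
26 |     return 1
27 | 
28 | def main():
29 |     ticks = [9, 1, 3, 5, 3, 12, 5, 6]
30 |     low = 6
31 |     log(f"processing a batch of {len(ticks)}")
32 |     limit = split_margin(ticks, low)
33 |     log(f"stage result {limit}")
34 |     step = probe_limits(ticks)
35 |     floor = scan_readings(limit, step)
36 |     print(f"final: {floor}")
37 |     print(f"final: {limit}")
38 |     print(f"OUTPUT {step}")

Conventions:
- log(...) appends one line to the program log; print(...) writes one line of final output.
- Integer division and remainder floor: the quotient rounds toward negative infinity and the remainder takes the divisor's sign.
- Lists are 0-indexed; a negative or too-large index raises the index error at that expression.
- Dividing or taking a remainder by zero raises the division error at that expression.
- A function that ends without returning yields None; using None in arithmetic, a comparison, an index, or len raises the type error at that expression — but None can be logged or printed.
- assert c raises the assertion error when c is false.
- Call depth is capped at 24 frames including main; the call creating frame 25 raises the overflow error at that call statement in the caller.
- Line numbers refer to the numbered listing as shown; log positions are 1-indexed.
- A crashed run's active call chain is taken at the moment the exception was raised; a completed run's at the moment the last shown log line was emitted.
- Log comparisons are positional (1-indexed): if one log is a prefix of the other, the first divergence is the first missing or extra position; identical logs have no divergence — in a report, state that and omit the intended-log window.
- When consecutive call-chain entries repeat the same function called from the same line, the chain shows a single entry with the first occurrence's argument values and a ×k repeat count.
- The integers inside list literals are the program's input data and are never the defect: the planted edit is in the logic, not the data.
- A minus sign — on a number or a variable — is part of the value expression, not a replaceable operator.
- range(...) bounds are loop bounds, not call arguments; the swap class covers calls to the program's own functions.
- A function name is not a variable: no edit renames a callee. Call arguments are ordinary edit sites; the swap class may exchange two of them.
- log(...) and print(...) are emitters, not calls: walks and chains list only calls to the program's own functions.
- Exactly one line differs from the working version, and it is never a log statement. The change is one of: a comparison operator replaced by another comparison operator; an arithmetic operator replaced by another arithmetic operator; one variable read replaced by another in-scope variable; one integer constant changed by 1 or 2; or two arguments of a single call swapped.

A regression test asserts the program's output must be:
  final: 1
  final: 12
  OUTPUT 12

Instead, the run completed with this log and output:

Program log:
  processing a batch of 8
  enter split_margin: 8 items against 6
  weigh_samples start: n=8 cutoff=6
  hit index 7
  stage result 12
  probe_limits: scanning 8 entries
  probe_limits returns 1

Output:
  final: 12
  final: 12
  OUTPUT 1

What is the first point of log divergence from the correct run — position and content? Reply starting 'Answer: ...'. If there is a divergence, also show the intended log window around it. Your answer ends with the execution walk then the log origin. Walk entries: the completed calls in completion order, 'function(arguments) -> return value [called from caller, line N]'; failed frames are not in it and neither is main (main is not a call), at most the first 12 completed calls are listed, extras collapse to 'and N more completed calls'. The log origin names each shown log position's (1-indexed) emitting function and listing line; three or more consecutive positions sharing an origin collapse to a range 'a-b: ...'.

Answer: at position 7 the run shows 'probe_limits returns 1' where the working version logs 'probe_limits returns 12'.
Intended log window:
  5: stage result 12
  6: probe_limits: scanning 8 entries
  7: probe_limits returns 12
Execution walk:
  weigh_samples([9, 1, 3, 5, 3, 12, 5, 6], 6) -> 7  [called from split_margin, line 9]
  split_margin([9, 1, 3, 5, 3, 12, 5, 6], 6) -> 12  [called from main, line 32]
  probe_limits([9, 1, 3, 5, 3, 12, 5, 6]) -> 1  [called from main, line 34]
  scan_readings(12, 1) -> 12  [called from main, line 35]
Log origin:
  1: logged in main at line 31
  2: logged in split_margin at line 8
  3: logged in weigh_samples at line 2
  4: logged in split_margin at line 10
  5: logged in main at line 33
  6: logged in probe_limits at line 15
  7: logged in probe_limits at line 20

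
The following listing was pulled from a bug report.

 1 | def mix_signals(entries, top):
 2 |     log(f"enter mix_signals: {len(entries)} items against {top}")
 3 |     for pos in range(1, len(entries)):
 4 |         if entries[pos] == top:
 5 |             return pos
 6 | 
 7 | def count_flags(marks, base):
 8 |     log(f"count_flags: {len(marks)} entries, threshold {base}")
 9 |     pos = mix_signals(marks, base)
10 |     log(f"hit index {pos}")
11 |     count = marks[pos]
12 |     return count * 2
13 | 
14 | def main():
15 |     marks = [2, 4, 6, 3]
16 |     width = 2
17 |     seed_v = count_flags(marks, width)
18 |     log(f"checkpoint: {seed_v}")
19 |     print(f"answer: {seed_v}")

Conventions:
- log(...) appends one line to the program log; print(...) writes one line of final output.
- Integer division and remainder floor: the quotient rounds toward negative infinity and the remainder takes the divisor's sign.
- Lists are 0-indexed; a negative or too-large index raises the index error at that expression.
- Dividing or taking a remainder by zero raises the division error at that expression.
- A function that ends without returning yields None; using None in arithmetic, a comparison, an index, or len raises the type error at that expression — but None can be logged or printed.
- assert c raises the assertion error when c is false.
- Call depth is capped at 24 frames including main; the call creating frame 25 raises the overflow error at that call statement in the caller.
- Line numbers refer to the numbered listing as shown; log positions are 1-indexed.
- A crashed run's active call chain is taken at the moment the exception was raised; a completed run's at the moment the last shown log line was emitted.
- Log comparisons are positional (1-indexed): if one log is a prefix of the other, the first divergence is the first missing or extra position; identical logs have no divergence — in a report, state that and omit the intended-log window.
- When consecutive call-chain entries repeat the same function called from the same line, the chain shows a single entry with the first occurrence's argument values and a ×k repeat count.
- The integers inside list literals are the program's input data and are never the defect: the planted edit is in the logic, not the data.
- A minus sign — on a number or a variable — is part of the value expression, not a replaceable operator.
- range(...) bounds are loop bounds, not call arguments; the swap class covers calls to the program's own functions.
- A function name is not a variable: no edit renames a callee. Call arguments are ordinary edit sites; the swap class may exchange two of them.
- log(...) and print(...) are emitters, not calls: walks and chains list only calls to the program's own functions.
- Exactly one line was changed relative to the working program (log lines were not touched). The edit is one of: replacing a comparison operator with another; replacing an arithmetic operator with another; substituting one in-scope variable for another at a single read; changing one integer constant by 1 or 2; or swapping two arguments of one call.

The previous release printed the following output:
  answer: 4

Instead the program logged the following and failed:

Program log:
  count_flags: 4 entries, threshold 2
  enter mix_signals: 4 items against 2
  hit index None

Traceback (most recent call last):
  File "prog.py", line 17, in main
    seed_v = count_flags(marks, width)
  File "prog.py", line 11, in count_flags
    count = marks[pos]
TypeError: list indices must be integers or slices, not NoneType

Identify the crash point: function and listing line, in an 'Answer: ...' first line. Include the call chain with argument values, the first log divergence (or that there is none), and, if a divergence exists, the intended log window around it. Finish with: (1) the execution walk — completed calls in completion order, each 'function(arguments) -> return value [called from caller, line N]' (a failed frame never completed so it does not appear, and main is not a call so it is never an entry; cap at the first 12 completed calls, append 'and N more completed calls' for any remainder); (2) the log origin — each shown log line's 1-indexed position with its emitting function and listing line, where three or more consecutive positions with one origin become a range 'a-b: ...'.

Answer: the error was raised in count_flags, line 11.
Key observation: Log line 3 is where behavior first shows: 'hit index None' appears instead of 'hit index 0'.
Call chain: main -> count_flags([2, 4, 6, 3], 2) (called at line 17).
First divergence: position 3; shown 'hit index None' vs intended 'hit index 0'.
Intended log window:
  1: count_flags: 4 entries, threshold 2
  2: enter mix_signals: 4 items against 2
  3: hit index 0
  4: checkpoint: 4
Execution walk:
  mix_signals([2, 4, 6, 3], 2) -> None  [called from count_flags, line 9]
Log origins:
  1: logged in count_flags at line 8
  2: logged in mix_signals at line 2
  3: logged in count_flags at line 10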